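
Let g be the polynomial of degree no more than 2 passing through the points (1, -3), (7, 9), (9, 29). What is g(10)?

42

Write g(n) = an^2 + bn + c. Substituting each data point gives a linear system:
  a + b + c = -3
  49a + 7b + c = 9
  81a + 9b + c = 29
Solving the system yields a = 1, b = -6, c = 2.
So g(n) = n^2 - 6n + 2.
Then g(10) = 42.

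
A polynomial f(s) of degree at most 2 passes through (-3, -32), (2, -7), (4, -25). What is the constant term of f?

-5

Write f(s) = as^2 + bs + c. Substituting each data point gives a linear system:
  9a - 3b + c = -32
  4a + 2b + c = -7
  16a + 4b + c = -25
Solving the system yields a = -2, b = 3, c = -5.
So f(s) = -2s^2 + 3s - 5.
The constant term is -5.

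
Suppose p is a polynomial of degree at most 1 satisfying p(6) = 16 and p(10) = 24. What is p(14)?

Using the Lagrange interpolation formula with nodes 6, 10:
  L_0(s) = (s - 10) / -4
  L_1(s) = (s - 6) / 4
Then p(s) = 16·L_0(s) + 24·L_1(s).
Expanding and collecting terms gives p(s) = 2s + 4.
Evaluating at s = 14: p(14) = 32.

32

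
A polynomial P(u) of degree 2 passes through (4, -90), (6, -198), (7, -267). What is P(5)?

-139

Write P(u) = au^2 + bu + c. Substituting each data point gives a linear system:
  16a + 4b + c = -90
  36a + 6b + c = -198
  49a + 7b + c = -267
Solving the system yields a = -5, b = -4, c = 6.
So P(u) = -5u^2 - 4u + 6.
Then P(5) = -139.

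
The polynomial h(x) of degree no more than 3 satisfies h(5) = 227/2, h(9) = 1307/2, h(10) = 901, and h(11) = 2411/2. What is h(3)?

Using the Lagrange interpolation formula with nodes 5, 9, 10, 11:
  L_0(x) = (x - 9)(x - 10)(x - 11) / -120
  L_1(x) = (x - 5)(x - 10)(x - 11) / 8
  L_2(x) = (x - 5)(x - 9)(x - 11) / -5
  L_3(x) = (x - 5)(x - 9)(x - 10) / 12
Then h(x) = 227/2·L_0(x) + 1307/2·L_1(x) + 901·L_2(x) + 2411/2·L_3(x).
Expanding and collecting terms gives h(x) = x^3 - (3/2)x^2 + 5x + 1.
Evaluating at x = 3: h(3) = 59/2.

59/2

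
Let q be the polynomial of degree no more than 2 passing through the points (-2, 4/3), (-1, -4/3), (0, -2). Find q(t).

Using the Lagrange interpolation formula with nodes -2, -1, 0:
  L_0(t) = (t + 1)t / 2
  L_1(t) = (t + 2)t / -1
  L_2(t) = (t + 2)(t + 1) / 2
Then q(t) = 4/3·L_0(t) - 4/3·L_1(t) - 2·L_2(t).
Expanding and collecting terms gives q(t) = t^2 + (1/3)t - 2.
Check: q(0) = -2. ✓

q(t) = t^2 + (1/3)t - 2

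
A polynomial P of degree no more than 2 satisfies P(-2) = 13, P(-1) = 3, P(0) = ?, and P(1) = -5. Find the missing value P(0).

-3

On equispaced nodes a degree-2 polynomial has vanishing third forward difference, so
  - P(-2) + 3·P(-1) - 3·P(0) + P(1) = 0.
Substituting the known values and solving for P(0):
  -3·P(0) = 9
  P(0) = -3.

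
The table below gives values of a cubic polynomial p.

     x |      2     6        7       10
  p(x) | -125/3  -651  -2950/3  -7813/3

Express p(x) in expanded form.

p(x) = -2x^3 - 6x^2 - (1/3)x - 1

Using the Lagrange interpolation formula with nodes 2, 6, 7, 10:
  L_0(x) = (x - 6)(x - 7)(x - 10) / -160
  L_1(x) = (x - 2)(x - 7)(x - 10) / 16
  L_2(x) = (x - 2)(x - 6)(x - 10) / -15
  L_3(x) = (x - 2)(x - 6)(x - 7) / 96
Then p(x) = -125/3·L_0(x) - 651·L_1(x) - 2950/3·L_2(x) - 7813/3·L_3(x).
Expanding and collecting terms gives p(x) = -2x^3 - 6x^2 - (1/3)x - 1.
Check: p(10) = -7813/3. ✓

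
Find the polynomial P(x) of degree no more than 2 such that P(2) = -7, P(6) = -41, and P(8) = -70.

P(x) = -x^2 - (1/2)x - 2

Write P(x) = ax^2 + bx + c. Substituting each data point gives a linear system:
  4a + 2b + c = -7
  36a + 6b + c = -41
  64a + 8b + c = -70
Solving the system yields a = -1, b = -1/2, c = -2.
So P(x) = -x^2 - (1/2)x - 2.
Check: P(8) = -70. ✓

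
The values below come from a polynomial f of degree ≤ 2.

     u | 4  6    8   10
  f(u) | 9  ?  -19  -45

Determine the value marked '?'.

On equispaced nodes a degree-2 polynomial has vanishing third forward difference, so
  - f(4) + 3·f(6) - 3·f(8) + f(10) = 0.
Substituting the known values and solving for f(6):
  3·f(6) = -3
  f(6) = -1.

-1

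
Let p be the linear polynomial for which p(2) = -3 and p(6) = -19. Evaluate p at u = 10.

-35

Using the Lagrange interpolation formula with nodes 2, 6:
  L_0(u) = (u - 6) / -4
  L_1(u) = (u - 2) / 4
Then p(u) = -3·L_0(u) - 19·L_1(u).
Expanding and collecting terms gives p(u) = -4u + 5.
Evaluating at u = 10: p(10) = -35.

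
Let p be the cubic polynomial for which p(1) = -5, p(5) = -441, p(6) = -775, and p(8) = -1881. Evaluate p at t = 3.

-91

Using the Lagrange interpolation formula with nodes 1, 5, 6, 8:
  L_0(t) = (t - 5)(t - 6)(t - 8) / -140
  L_1(t) = (t - 1)(t - 6)(t - 8) / 12
  L_2(t) = (t - 1)(t - 5)(t - 8) / -10
  L_3(t) = (t - 1)(t - 5)(t - 6) / 42
Then p(t) = -5·L_0(t) - 441·L_1(t) - 775·L_2(t) - 1881·L_3(t).
Expanding and collecting terms gives p(t) = -4t^3 + 3t^2 - 3t - 1.
Evaluating at t = 3: p(3) = -91.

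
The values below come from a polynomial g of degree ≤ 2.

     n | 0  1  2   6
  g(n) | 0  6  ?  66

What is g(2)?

The 3 known points determine the degree-2 polynomial uniquely.
Write g(n) = an^2 + bn + c. Substituting each data point gives a linear system:
  c = 0
  a + b + c = 6
  36a + 6b + c = 66
Solving the system yields a = 1, b = 5, c = 0.
So g(n) = n² + 5n.
Then g(2) = 14.

14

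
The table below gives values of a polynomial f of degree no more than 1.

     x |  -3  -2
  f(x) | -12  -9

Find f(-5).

Write f(x) = ax + b. Substituting each data point gives a linear system:
  -3a + b = -12
  -2a + b = -9
Solving the system yields a = 3, b = -3.
So f(x) = 3x - 3.
Then f(-5) = -18.

-18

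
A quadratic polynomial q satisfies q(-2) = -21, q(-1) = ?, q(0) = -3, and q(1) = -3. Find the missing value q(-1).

-9

On equispaced nodes a degree-2 polynomial has vanishing third forward difference, so
  - q(-2) + 3·q(-1) - 3·q(0) + q(1) = 0.
Substituting the known values and solving for q(-1):
  3·q(-1) = -27
  q(-1) = -9.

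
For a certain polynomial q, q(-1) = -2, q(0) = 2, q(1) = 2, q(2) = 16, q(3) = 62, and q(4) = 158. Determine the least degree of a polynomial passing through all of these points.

Forward differences of the values at n = -1, 0, 1, 2, 3, 4:
  q  : -2  2  2  16  62  158
  Δ  : 4  0  14  46  96
  Δ^2: -4  14  32  50
  Δ^3: 18  18  18
  Δ^4: 0  0
  Δ^5: 0
The third differences are constant (18) and nonzero, while all higher differences vanish, so the minimal degree is 3.

3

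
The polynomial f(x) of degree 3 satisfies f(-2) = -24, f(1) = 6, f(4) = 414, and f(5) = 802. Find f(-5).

-648

Write f(x) = ax^3 + bx^2 + cx + d. Substituting each data point gives a linear system:
  -8a + 4b - 2c + d = -24
  a + b + c + d = 6
  64a + 16b + 4c + d = 414
  125a + 25b + 5c + d = 802
Solving the system yields a = 6, b = 3, c = -5, d = 2.
So f(x) = 6x^3 + 3x^2 - 5x + 2.
Then f(-5) = -648.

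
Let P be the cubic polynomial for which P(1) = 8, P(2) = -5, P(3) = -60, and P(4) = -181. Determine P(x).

Write P(x) = ax^3 + bx^2 + cx + d. Substituting each data point gives a linear system:
  a + b + c + d = 8
  8a + 4b + 2c + d = -5
  27a + 9b + 3c + d = -60
  64a + 16b + 4c + d = -181
Solving the system yields a = -4, b = 3, c = 6, d = 3.
So P(x) = -4x^3 + 3x^2 + 6x + 3.
Check: P(4) = -181. ✓

P(x) = -4x^3 + 3x^2 + 6x + 3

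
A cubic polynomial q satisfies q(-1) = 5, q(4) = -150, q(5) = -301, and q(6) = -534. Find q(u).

q(u) = -3u^3 + 4u^2 - 4u - 6

Using the Lagrange interpolation formula with nodes -1, 4, 5, 6:
  L_0(u) = (u - 4)(u - 5)(u - 6) / -210
  L_1(u) = (u + 1)(u - 5)(u - 6) / 10
  L_2(u) = (u + 1)(u - 4)(u - 6) / -6
  L_3(u) = (u + 1)(u - 4)(u - 5) / 14
Then q(u) = 5·L_0(u) - 150·L_1(u) - 301·L_2(u) - 534·L_3(u).
Expanding and collecting terms gives q(u) = -3u^3 + 4u^2 - 4u - 6.
Check: q(6) = -534. ✓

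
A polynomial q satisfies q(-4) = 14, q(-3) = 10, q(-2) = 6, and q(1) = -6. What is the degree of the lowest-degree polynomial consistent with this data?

Divided differences on the nodes -4, -3, -2, 1:
  order 0: 14  10  6  -6
  order 1: -4  -4  -4
  order 2: 0  0
  order 3: 0
The order-1 divided differences are all -4 (nonzero) and every higher order vanishes, so the data lies on a polynomial of degree exactly 1.

1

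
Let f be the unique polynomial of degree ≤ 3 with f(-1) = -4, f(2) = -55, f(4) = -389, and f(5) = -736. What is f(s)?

Using the Lagrange interpolation formula with nodes -1, 2, 4, 5:
  L_0(s) = (s - 2)(s - 4)(s - 5) / -90
  L_1(s) = (s + 1)(s - 4)(s - 5) / 18
  L_2(s) = (s + 1)(s - 2)(s - 5) / -10
  L_3(s) = (s + 1)(s - 2)(s - 4) / 18
Then f(s) = -4·L_0(s) - 55·L_1(s) - 389·L_2(s) - 736·L_3(s).
Expanding and collecting terms gives f(s) = -5s³ - 5s² + 3s - 1.
Check: f(5) = -736. ✓

f(s) = -5s^3 - 5s^2 + 3s - 1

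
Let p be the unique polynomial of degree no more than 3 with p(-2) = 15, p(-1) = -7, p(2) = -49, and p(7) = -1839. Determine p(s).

Write p(s) = as^3 + bs^2 + cs + d. Substituting each data point gives a linear system:
  -8a + 4b - 2c + d = 15
  -a + b - c + d = -7
  8a + 4b + 2c + d = -49
  343a + 49b + 7c + d = -1839
Solving the system yields a = -5, b = -3, c = 4, d = -5.
So p(s) = -5s³ - 3s² + 4s - 5.
Check: p(7) = -1839. ✓

p(s) = -5s^3 - 3s^2 + 4s - 5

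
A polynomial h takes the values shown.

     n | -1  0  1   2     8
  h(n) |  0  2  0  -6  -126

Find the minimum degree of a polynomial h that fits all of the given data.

Divided differences on the nodes -1, 0, 1, 2, 8:
  order 0: 0  2  0  -6  -126
  order 1: 2  -2  -6  -20
  order 2: -2  -2  -2
  order 3: 0  0
  order 4: 0
The order-2 divided differences are all -2 (nonzero) and every higher order vanishes, so the data lies on a polynomial of degree exactly 2.

2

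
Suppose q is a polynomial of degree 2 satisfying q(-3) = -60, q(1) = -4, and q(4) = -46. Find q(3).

Write q(x) = ax^2 + bx + c. Substituting each data point gives a linear system:
  9a - 3b + c = -60
  a + b + c = -4
  16a + 4b + c = -46
Solving the system yields a = -4, b = 6, c = -6.
So q(x) = -4x^2 + 6x - 6.
Then q(3) = -24.

-24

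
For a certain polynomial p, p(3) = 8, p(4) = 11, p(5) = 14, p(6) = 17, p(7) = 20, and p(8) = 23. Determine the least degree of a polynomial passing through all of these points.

Forward differences of the values at t = 3, 4, 5, 6, 7, 8:
  p  : 8  11  14  17  20  23
  Δ  : 3  3  3  3  3
  Δ^2: 0  0  0  0
  Δ^3: 0  0  0
  Δ^4: 0  0
  Δ^5: 0
The first differences are constant (3) and nonzero, while all higher differences vanish, so the minimal degree is 1.

1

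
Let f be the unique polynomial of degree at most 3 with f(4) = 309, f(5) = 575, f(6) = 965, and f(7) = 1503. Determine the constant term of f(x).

Write f(x) = ax^3 + bx^2 + cx + d. Substituting each data point gives a linear system:
  64a + 16b + 4c + d = 309
  125a + 25b + 5c + d = 575
  216a + 36b + 6c + d = 965
  343a + 49b + 7c + d = 1503
Solving the system yields a = 4, b = 2, c = 4, d = 5.
So f(x) = 4x^3 + 2x^2 + 4x + 5.
The constant term is 5.

5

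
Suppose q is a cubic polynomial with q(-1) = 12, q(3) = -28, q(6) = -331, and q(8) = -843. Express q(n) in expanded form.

q(n) = -2n^3 + 3n^2 - 2n + 5

Write q(n) = an^3 + bn^2 + cn + d. Substituting each data point gives a linear system:
  -a + b - c + d = 12
  27a + 9b + 3c + d = -28
  216a + 36b + 6c + d = -331
  512a + 64b + 8c + d = -843
Solving the system yields a = -2, b = 3, c = -2, d = 5.
So q(n) = -2n³ + 3n² - 2n + 5.
Check: q(6) = -331. ✓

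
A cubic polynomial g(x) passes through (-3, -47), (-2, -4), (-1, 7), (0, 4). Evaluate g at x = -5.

-301

Write g(x) = ax^3 + bx^2 + cx + d. Substituting each data point gives a linear system:
  -27a + 9b - 3c + d = -47
  -8a + 4b - 2c + d = -4
  -a + b - c + d = 7
  d = 4
Solving the system yields a = 3, b = 2, c = -4, d = 4.
So g(x) = 3x³ + 2x² - 4x + 4.
Then g(-5) = -301.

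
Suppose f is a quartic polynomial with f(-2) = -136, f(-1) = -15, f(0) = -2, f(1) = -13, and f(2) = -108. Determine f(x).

f(x) = -6x^4 + 2x^3 - 6x^2 - x - 2

Using the Lagrange interpolation formula with nodes -2, -1, 0, 1, 2:
  L_0(x) = (x + 1)x(x - 1)(x - 2) / 24
  L_1(x) = (x + 2)x(x - 1)(x - 2) / -6
  L_2(x) = (x + 2)(x + 1)(x - 1)(x - 2) / 4
  L_3(x) = (x + 2)(x + 1)x(x - 2) / -6
  L_4(x) = (x + 2)(x + 1)x(x - 1) / 24
Then f(x) = -136·L_0(x) - 15·L_1(x) - 2·L_2(x) - 13·L_3(x) - 108·L_4(x).
Expanding and collecting terms gives f(x) = -6x^4 + 2x^3 - 6x^2 - x - 2.
Check: f(1) = -13. ✓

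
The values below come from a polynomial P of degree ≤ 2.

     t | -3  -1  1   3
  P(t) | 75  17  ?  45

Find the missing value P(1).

The 3 known points determine the degree-2 polynomial uniquely.
Write P(t) = at^2 + bt + c. Substituting each data point gives a linear system:
  9a - 3b + c = 75
  a - b + c = 17
  9a + 3b + c = 45
Solving the system yields a = 6, b = -5, c = 6.
So P(t) = 6t^2 - 5t + 6.
Then P(1) = 7.

7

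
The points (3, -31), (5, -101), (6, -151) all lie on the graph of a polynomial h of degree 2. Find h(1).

-1

Write h(s) = as^2 + bs + c. Substituting each data point gives a linear system:
  9a + 3b + c = -31
  25a + 5b + c = -101
  36a + 6b + c = -151
Solving the system yields a = -5, b = 5, c = -1.
So h(s) = -5s^2 + 5s - 1.
Then h(1) = -1.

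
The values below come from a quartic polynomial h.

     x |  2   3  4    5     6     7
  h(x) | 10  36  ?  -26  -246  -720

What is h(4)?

On equispaced nodes a degree-4 polynomial has vanishing fifth forward difference, so
  - h(2) + 5·h(3) - 10·h(4) + 10·h(5) - 5·h(6) + h(7) = 0.
Substituting the known values and solving for h(4):
  -10·h(4) = -420
  h(4) = 42.

42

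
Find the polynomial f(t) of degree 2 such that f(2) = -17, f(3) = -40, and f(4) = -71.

Write f(t) = at^2 + bt + c. Substituting each data point gives a linear system:
  4a + 2b + c = -17
  9a + 3b + c = -40
  16a + 4b + c = -71
Solving the system yields a = -4, b = -3, c = 5.
So f(t) = -4t^2 - 3t + 5.
Check: f(3) = -40. ✓

f(t) = -4t^2 - 3t + 5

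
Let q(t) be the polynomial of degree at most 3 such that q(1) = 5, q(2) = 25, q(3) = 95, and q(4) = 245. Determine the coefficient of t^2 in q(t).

-5

Write q(t) = at^3 + bt^2 + ct + d. Substituting each data point gives a linear system:
  a + b + c + d = 5
  8a + 4b + 2c + d = 25
  27a + 9b + 3c + d = 95
  64a + 16b + 4c + d = 245
Solving the system yields a = 5, b = -5, c = 0, d = 5.
So q(t) = 5t^3 - 5t^2 + 5.
The coefficient of t^2 is -5.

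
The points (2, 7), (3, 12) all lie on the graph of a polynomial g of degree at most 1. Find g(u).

Using the Lagrange interpolation formula with nodes 2, 3:
  L_0(u) = (u - 3) / -1
  L_1(u) = (u - 2) / 1
Then g(u) = 7·L_0(u) + 12·L_1(u).
Expanding and collecting terms gives g(u) = 5u - 3.
Check: g(2) = 7. ✓

g(u) = 5u - 3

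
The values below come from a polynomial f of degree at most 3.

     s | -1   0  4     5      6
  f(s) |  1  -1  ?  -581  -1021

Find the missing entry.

-289

The 4 known points determine the degree-3 polynomial uniquely.
Write f(s) = as^3 + bs^2 + cs + d. Substituting each data point gives a linear system:
  -a + b - c + d = 1
  d = -1
  125a + 25b + 5c + d = -581
  216a + 36b + 6c + d = -1021
Solving the system yields a = -5, b = 1, c = 4, d = -1.
So f(s) = -5s^3 + s^2 + 4s - 1.
Then f(4) = -289.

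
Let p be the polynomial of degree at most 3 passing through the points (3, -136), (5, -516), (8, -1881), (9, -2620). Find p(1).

-12

Using the Lagrange interpolation formula with nodes 3, 5, 8, 9:
  L_0(n) = (n - 5)(n - 8)(n - 9) / -60
  L_1(n) = (n - 3)(n - 8)(n - 9) / 24
  L_2(n) = (n - 3)(n - 5)(n - 9) / -15
  L_3(n) = (n - 3)(n - 5)(n - 8) / 24
Then p(n) = -136·L_0(n) - 516·L_1(n) - 1881·L_2(n) - 2620·L_3(n).
Expanding and collecting terms gives p(n) = -3n³ - 5n² - 3n - 1.
Evaluating at n = 1: p(1) = -12.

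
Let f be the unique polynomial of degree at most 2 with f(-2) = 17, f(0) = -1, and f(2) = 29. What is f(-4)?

Write f(x) = ax^2 + bx + c. Substituting each data point gives a linear system:
  4a - 2b + c = 17
  c = -1
  4a + 2b + c = 29
Solving the system yields a = 6, b = 3, c = -1.
So f(x) = 6x² + 3x - 1.
Then f(-4) = 83.

83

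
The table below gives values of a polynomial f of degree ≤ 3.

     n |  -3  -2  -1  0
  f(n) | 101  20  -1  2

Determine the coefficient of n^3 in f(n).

Write f(n) = an^3 + bn^2 + cn + d. Substituting each data point gives a linear system:
  -27a + 9b - 3c + d = 101
  -8a + 4b - 2c + d = 20
  -a + b - c + d = -1
  d = 2
Solving the system yields a = -6, b = -6, c = 3, d = 2.
So f(n) = -6n^3 - 6n^2 + 3n + 2.
The leading coefficient is -6.

-6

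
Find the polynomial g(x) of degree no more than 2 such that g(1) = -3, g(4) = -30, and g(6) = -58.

g(x) = -x^2 - 4x + 2

Write g(x) = ax^2 + bx + c. Substituting each data point gives a linear system:
  a + b + c = -3
  16a + 4b + c = -30
  36a + 6b + c = -58
Solving the system yields a = -1, b = -4, c = 2.
So g(x) = -x^2 - 4x + 2.
Check: g(1) = -3. ✓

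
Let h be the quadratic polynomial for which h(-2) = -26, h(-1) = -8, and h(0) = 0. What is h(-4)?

-92

Using the Lagrange interpolation formula with nodes -2, -1, 0:
  L_0(u) = (u + 1)u / 2
  L_1(u) = (u + 2)u / -1
  L_2(u) = (u + 2)(u + 1) / 2
Then h(u) = -26·L_0(u) - 8·L_1(u) + 0·L_2(u).
Expanding and collecting terms gives h(u) = -5u^2 + 3u.
Evaluating at u = -4: h(-4) = -92.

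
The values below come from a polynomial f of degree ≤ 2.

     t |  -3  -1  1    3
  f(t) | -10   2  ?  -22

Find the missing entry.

-2

On equispaced nodes a degree-2 polynomial has vanishing third forward difference, so
  - f(-3) + 3·f(-1) - 3·f(1) + f(3) = 0.
Substituting the known values and solving for f(1):
  -3·f(1) = 6
  f(1) = -2.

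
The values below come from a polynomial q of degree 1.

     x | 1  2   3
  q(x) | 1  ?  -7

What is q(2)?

-3

The 2 known points determine the degree-1 polynomial uniquely.
Write q(x) = ax + b. Substituting each data point gives a linear system:
  a + b = 1
  3a + b = -7
Solving the system yields a = -4, b = 5.
So q(x) = -4x + 5.
Then q(2) = -3.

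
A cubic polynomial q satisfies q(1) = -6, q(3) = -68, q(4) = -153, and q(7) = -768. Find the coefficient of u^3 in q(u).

Write q(u) = au^3 + bu^2 + cu + d. Substituting each data point gives a linear system:
  a + b + c + d = -6
  27a + 9b + 3c + d = -68
  64a + 16b + 4c + d = -153
  343a + 49b + 7c + d = -768
Solving the system yields a = -2, b = -2, c = 3, d = -5.
So q(u) = -2u³ - 2u² + 3u - 5.
The leading coefficient is -2.

-2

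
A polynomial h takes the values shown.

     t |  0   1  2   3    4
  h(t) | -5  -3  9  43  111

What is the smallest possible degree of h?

3

Forward differences of the values at t = 0, 1, 2, 3, 4:
  h  : -5  -3  9  43  111
  Δ  : 2  12  34  68
  Δ^2: 10  22  34
  Δ^3: 12  12
  Δ^4: 0
The third differences are constant (12) and nonzero, while all higher differences vanish, so the minimal degree is 3.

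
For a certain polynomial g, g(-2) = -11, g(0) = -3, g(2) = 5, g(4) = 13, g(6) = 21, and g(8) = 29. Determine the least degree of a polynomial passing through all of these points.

Forward differences of the values at u = -2, 0, 2, 4, 6, 8:
  g  : -11  -3  5  13  21  29
  Δ  : 8  8  8  8  8
  Δ^2: 0  0  0  0
  Δ^3: 0  0  0
  Δ^4: 0  0
  Δ^5: 0
The first differences are constant (8) and nonzero, while all higher differences vanish, so the minimal degree is 1.

1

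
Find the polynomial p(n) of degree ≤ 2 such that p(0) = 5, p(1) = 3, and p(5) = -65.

p(n) = -3n^2 + n + 5

Using the Lagrange interpolation formula with nodes 0, 1, 5:
  L_0(n) = (n - 1)(n - 5) / 5
  L_1(n) = n(n - 5) / -4
  L_2(n) = n(n - 1) / 20
Then p(n) = 5·L_0(n) + 3·L_1(n) - 65·L_2(n).
Expanding and collecting terms gives p(n) = -3n² + n + 5.
Check: p(5) = -65. ✓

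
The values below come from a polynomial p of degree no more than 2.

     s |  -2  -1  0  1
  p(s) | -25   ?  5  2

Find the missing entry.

-4

The 3 known points determine the degree-2 polynomial uniquely.
Write p(s) = as^2 + bs + c. Substituting each data point gives a linear system:
  4a - 2b + c = -25
  c = 5
  a + b + c = 2
Solving the system yields a = -6, b = 3, c = 5.
So p(s) = -6s^2 + 3s + 5.
Then p(-1) = -4.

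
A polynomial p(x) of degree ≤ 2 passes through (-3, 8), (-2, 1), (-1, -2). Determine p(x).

p(x) = 2x^2 + 3x - 1

Write p(x) = ax^2 + bx + c. Substituting each data point gives a linear system:
  9a - 3b + c = 8
  4a - 2b + c = 1
  a - b + c = -2
Solving the system yields a = 2, b = 3, c = -1.
So p(x) = 2x^2 + 3x - 1.
Check: p(-2) = 1. ✓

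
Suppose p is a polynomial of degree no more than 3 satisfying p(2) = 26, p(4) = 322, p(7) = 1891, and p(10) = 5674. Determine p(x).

p(x) = 6x^3 - 3x^2 - 2x - 6

Using the Lagrange interpolation formula with nodes 2, 4, 7, 10:
  L_0(x) = (x - 4)(x - 7)(x - 10) / -80
  L_1(x) = (x - 2)(x - 7)(x - 10) / 36
  L_2(x) = (x - 2)(x - 4)(x - 10) / -45
  L_3(x) = (x - 2)(x - 4)(x - 7) / 144
Then p(x) = 26·L_0(x) + 322·L_1(x) + 1891·L_2(x) + 5674·L_3(x).
Expanding and collecting terms gives p(x) = 6x^3 - 3x^2 - 2x - 6.
Check: p(2) = 26. ✓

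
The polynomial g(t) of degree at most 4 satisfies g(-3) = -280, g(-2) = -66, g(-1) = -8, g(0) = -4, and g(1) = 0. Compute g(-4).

-800

Write g(t) = at^4 + bt^3 + ct^2 + dt + e. Substituting each data point gives a linear system:
  81a - 27b + 9c - 3d + e = -280
  16a - 8b + 4c - 2d + e = -66
  a - b + c - d + e = -8
  e = -4
  a + b + c + d + e = 0
Solving the system yields a = -2, b = 5, c = 2, d = -1, e = -4.
So g(t) = -2t⁴ + 5t³ + 2t² - t - 4.
Then g(-4) = -800.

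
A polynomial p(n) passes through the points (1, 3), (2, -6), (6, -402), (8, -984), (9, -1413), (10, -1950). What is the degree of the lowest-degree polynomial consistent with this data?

3

Divided differences on the nodes 1, 2, 6, 8, 9, 10:
  order 0: 3  -6  -402  -984  -1413  -1950
  order 1: -9  -99  -291  -429  -537
  order 2: -18  -32  -46  -54
  order 3: -2  -2  -2
  order 4: 0  0
  order 5: 0
The order-3 divided differences are all -2 (nonzero) and every higher order vanishes, so the data lies on a polynomial of degree exactly 3.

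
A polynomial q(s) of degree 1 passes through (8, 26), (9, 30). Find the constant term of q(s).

-6

Write q(s) = as + b. Substituting each data point gives a linear system:
  8a + b = 26
  9a + b = 30
Solving the system yields a = 4, b = -6.
So q(s) = 4s - 6.
The constant term is -6.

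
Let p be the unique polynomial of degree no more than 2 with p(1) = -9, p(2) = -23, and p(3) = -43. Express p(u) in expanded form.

Using the Lagrange interpolation formula with nodes 1, 2, 3:
  L_0(u) = (u - 2)(u - 3) / 2
  L_1(u) = (u - 1)(u - 3) / -1
  L_2(u) = (u - 1)(u - 2) / 2
Then p(u) = -9·L_0(u) - 23·L_1(u) - 43·L_2(u).
Expanding and collecting terms gives p(u) = -3u^2 - 5u - 1.
Check: p(1) = -9. ✓

p(u) = -3u^2 - 5u - 1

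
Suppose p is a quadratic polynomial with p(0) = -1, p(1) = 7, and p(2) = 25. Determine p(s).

p(s) = 5s^2 + 3s - 1

Using the Lagrange interpolation formula with nodes 0, 1, 2:
  L_0(s) = (s - 1)(s - 2) / 2
  L_1(s) = s(s - 2) / -1
  L_2(s) = s(s - 1) / 2
Then p(s) = -1·L_0(s) + 7·L_1(s) + 25·L_2(s).
Expanding and collecting terms gives p(s) = 5s² + 3s - 1.
Check: p(0) = -1. ✓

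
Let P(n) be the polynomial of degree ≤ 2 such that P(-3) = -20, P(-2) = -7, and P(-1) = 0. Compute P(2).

Forward differences of the values at n = -3, -2, -1:
  P  : -20  -7  0
  Δ  : 13  7
  Δ^2: -6
The second differences are constant, confirming degree 2.
Interpolating (Newton forward form) and evaluating at n = 2 gives P(2) = -15.

-15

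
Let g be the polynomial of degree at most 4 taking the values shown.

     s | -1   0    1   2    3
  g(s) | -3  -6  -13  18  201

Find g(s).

Using the Lagrange interpolation formula with nodes -1, 0, 1, 2, 3:
  L_0(s) = s(s - 1)(s - 2)(s - 3) / 24
  L_1(s) = (s + 1)(s - 1)(s - 2)(s - 3) / -6
  L_2(s) = (s + 1)s(s - 2)(s - 3) / 4
  L_3(s) = (s + 1)s(s - 1)(s - 3) / -6
  L_4(s) = (s + 1)s(s - 1)(s - 2) / 24
Then g(s) = -3·L_0(s) - 6·L_1(s) - 13·L_2(s) + 18·L_3(s) + 201·L_4(s).
Expanding and collecting terms gives g(s) = 3s^4 + s^3 - 5s^2 - 6s - 6.
Check: g(2) = 18. ✓

g(s) = 3s^4 + s^3 - 5s^2 - 6s - 6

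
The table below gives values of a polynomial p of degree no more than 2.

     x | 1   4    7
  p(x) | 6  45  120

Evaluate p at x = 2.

15

Write p(x) = ax^2 + bx + c. Substituting each data point gives a linear system:
  a + b + c = 6
  16a + 4b + c = 45
  49a + 7b + c = 120
Solving the system yields a = 2, b = 3, c = 1.
So p(x) = 2x^2 + 3x + 1.
Then p(2) = 15.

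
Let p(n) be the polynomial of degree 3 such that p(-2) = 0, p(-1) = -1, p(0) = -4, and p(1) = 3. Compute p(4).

Forward differences of the values at n = -2, -1, 0, 1:
  p  : 0  -1  -4  3
  Δ  : -1  -3  7
  Δ^2: -2  10
  Δ^3: 12
The third differences are constant, confirming degree 3.
Interpolating (Newton forward form) and evaluating at n = 4 gives p(4) = 204.

204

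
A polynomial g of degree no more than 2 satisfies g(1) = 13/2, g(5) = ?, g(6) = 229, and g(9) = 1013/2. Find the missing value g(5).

The 3 known points determine the degree-2 polynomial uniquely.
Write g(u) = au^2 + bu + c. Substituting each data point gives a linear system:
  a + b + c = 13/2
  36a + 6b + c = 229
  81a + 9b + c = 1013/2
Solving the system yields a = 6, b = 5/2, c = -2.
So g(u) = 6u^2 + (5/2)u - 2.
Then g(5) = 321/2.

321/2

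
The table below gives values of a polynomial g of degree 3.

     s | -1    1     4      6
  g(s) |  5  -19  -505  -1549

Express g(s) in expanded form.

Using the Lagrange interpolation formula with nodes -1, 1, 4, 6:
  L_0(s) = (s - 1)(s - 4)(s - 6) / -70
  L_1(s) = (s + 1)(s - 4)(s - 6) / 30
  L_2(s) = (s + 1)(s - 1)(s - 6) / -30
  L_3(s) = (s + 1)(s - 1)(s - 4) / 70
Then g(s) = 5·L_0(s) - 19·L_1(s) - 505·L_2(s) - 1549·L_3(s).
Expanding and collecting terms gives g(s) = -6s^3 - 6s^2 - 6s - 1.
Check: g(6) = -1549. ✓

g(s) = -6s^3 - 6s^2 - 6s - 1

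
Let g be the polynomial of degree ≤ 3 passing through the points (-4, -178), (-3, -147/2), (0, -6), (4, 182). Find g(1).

Using the Lagrange interpolation formula with nodes -4, -3, 0, 4:
  L_0(n) = (n + 3)n(n - 4) / -32
  L_1(n) = (n + 4)n(n - 4) / 21
  L_2(n) = (n + 4)(n + 3)(n - 4) / -48
  L_3(n) = (n + 4)(n + 3)n / 224
Then g(n) = -178·L_0(n) - 147/2·L_1(n) - 6·L_2(n) + 182·L_3(n).
Expanding and collecting terms gives g(n) = 3n³ + (1/2)n² - 3n - 6.
Evaluating at n = 1: g(1) = -11/2.

-11/2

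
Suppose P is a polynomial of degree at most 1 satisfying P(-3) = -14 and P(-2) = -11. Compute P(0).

Using the Lagrange interpolation formula with nodes -3, -2:
  L_0(x) = (x + 2) / -1
  L_1(x) = (x + 3) / 1
Then P(x) = -14·L_0(x) - 11·L_1(x).
Expanding and collecting terms gives P(x) = 3x - 5.
Evaluating at x = 0: P(0) = -5.

-5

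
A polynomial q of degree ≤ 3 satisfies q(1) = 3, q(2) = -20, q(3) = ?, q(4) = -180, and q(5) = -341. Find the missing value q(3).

The 4 known points determine the degree-3 polynomial uniquely.
Write q(t) = at^3 + bt^2 + ct + d. Substituting each data point gives a linear system:
  a + b + c + d = 3
  8a + 4b + 2c + d = -20
  64a + 16b + 4c + d = -180
  125a + 25b + 5c + d = -341
Solving the system yields a = -2, b = -5, c = 6, d = 4.
So q(t) = -2t^3 - 5t^2 + 6t + 4.
Then q(3) = -77.

-77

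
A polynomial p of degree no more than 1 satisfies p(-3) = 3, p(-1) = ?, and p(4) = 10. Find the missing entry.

The 2 known points determine the degree-1 polynomial uniquely.
Write p(n) = an + b. Substituting each data point gives a linear system:
  -3a + b = 3
  4a + b = 10
Solving the system yields a = 1, b = 6.
So p(n) = n + 6.
Then p(-1) = 5.

5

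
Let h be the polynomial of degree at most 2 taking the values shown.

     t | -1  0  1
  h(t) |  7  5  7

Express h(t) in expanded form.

Write h(t) = at^2 + bt + c. Substituting each data point gives a linear system:
  a - b + c = 7
  c = 5
  a + b + c = 7
Solving the system yields a = 2, b = 0, c = 5.
So h(t) = 2t^2 + 5.
Check: h(-1) = 7. ✓

h(t) = 2t^2 + 5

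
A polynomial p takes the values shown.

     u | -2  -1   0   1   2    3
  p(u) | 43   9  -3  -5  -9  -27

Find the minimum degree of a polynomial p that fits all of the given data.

Forward differences of the values at u = -2, -1, 0, 1, 2, 3:
  p  : 43  9  -3  -5  -9  -27
  Δ  : -34  -12  -2  -4  -18
  Δ^2: 22  10  -2  -14
  Δ^3: -12  -12  -12
  Δ^4: 0  0
  Δ^5: 0
The third differences are constant (-12) and nonzero, while all higher differences vanish, so the minimal degree is 3.

3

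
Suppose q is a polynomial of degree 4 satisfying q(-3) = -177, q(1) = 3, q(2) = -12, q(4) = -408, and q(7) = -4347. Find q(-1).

Write q(u) = au^4 + bu^3 + cu^2 + du + e. Substituting each data point gives a linear system:
  81a - 27b + 9c - 3d + e = -177
  a + b + c + d + e = 3
  16a + 8b + 4c + 2d + e = -12
  256a + 64b + 16c + 4d + e = -408
  2401a + 343b + 49c + 7d + e = -4347
Solving the system yields a = -2, b = 1, c = 2, d = 2, e = 0.
So q(u) = -2u⁴ + u³ + 2u² + 2u.
Then q(-1) = -3.

-3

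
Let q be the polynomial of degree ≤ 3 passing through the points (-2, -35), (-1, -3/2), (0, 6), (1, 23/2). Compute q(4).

256

Forward differences of the values at x = -2, -1, 0, 1:
  q  : -35  -3/2  6  23/2
  Δ  : 67/2  15/2  11/2
  Δ^2: -26  -2
  Δ^3: 24
The third differences are constant, confirming degree 3.
Interpolating (Newton forward form) and evaluating at x = 4 gives q(4) = 256.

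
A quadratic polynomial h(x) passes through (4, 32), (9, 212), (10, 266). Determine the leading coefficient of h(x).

3

Write h(x) = ax^2 + bx + c. Substituting each data point gives a linear system:
  16a + 4b + c = 32
  81a + 9b + c = 212
  100a + 10b + c = 266
Solving the system yields a = 3, b = -3, c = -4.
So h(x) = 3x² - 3x - 4.
The leading coefficient is 3.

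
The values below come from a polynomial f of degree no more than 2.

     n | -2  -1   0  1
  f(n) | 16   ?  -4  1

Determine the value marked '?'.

The 3 known points determine the degree-2 polynomial uniquely.
Write f(n) = an^2 + bn + c. Substituting each data point gives a linear system:
  4a - 2b + c = 16
  c = -4
  a + b + c = 1
Solving the system yields a = 5, b = 0, c = -4.
So f(n) = 5n^2 - 4.
Then f(-1) = 1.

1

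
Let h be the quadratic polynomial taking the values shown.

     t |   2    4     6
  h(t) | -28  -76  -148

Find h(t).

h(t) = -3t^2 - 6t - 4

Write h(t) = at^2 + bt + c. Substituting each data point gives a linear system:
  4a + 2b + c = -28
  16a + 4b + c = -76
  36a + 6b + c = -148
Solving the system yields a = -3, b = -6, c = -4.
So h(t) = -3t^2 - 6t - 4.
Check: h(4) = -76. ✓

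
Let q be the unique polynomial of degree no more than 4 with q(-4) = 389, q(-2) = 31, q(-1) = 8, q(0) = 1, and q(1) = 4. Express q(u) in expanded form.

q(u) = 2u^4 + 3u^3 + 3u^2 - 5u + 1

Write q(u) = au^4 + bu^3 + cu^2 + du + e. Substituting each data point gives a linear system:
  256a - 64b + 16c - 4d + e = 389
  16a - 8b + 4c - 2d + e = 31
  a - b + c - d + e = 8
  e = 1
  a + b + c + d + e = 4
Solving the system yields a = 2, b = 3, c = 3, d = -5, e = 1.
So q(u) = 2u^4 + 3u^3 + 3u^2 - 5u + 1.
Check: q(0) = 1. ✓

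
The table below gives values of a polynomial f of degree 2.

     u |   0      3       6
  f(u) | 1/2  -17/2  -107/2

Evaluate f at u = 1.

3/2

Write f(u) = au^2 + bu + c. Substituting each data point gives a linear system:
  c = 1/2
  9a + 3b + c = -17/2
  36a + 6b + c = -107/2
Solving the system yields a = -2, b = 3, c = 1/2.
So f(u) = -2u^2 + 3u + 1/2.
Then f(1) = 3/2.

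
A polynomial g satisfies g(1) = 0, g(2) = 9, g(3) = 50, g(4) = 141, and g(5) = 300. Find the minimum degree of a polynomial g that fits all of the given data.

Forward differences of the values at t = 1, 2, 3, 4, 5:
  g  : 0  9  50  141  300
  Δ  : 9  41  91  159
  Δ^2: 32  50  68
  Δ^3: 18  18
  Δ^4: 0
The third differences are constant (18) and nonzero, while all higher differences vanish, so the minimal degree is 3.

3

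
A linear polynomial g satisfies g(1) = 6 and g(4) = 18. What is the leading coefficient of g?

4

Write g(u) = au + b. Substituting each data point gives a linear system:
  a + b = 6
  4a + b = 18
Solving the system yields a = 4, b = 2.
So g(u) = 4u + 2.
The leading coefficient is 4.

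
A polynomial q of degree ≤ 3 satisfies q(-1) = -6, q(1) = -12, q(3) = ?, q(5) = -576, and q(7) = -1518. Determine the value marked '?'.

-138

The 4 known points determine the degree-3 polynomial uniquely.
Write q(u) = au^3 + bu^2 + cu + d. Substituting each data point gives a linear system:
  -a + b - c + d = -6
  a + b + c + d = -12
  125a + 25b + 5c + d = -576
  343a + 49b + 7c + d = -1518
Solving the system yields a = -4, b = -3, c = 1, d = -6.
So q(u) = -4u³ - 3u² + u - 6.
Then q(3) = -138.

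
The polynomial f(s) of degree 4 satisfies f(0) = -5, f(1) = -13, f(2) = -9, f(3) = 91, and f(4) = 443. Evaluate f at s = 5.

Write f(s) = as^4 + bs^3 + cs^2 + ds + e. Substituting each data point gives a linear system:
  e = -5
  a + b + c + d + e = -13
  16a + 8b + 4c + 2d + e = -9
  81a + 27b + 9c + 3d + e = 91
  256a + 64b + 16c + 4d + e = 443
Solving the system yields a = 3, b = -4, c = -3, d = -4, e = -5.
So f(s) = 3s^4 - 4s^3 - 3s^2 - 4s - 5.
Then f(5) = 1275.

1275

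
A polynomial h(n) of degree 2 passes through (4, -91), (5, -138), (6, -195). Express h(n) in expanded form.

h(n) = -5n^2 - 2n - 3

Using the Lagrange interpolation formula with nodes 4, 5, 6:
  L_0(n) = (n - 5)(n - 6) / 2
  L_1(n) = (n - 4)(n - 6) / -1
  L_2(n) = (n - 4)(n - 5) / 2
Then h(n) = -91·L_0(n) - 138·L_1(n) - 195·L_2(n).
Expanding and collecting terms gives h(n) = -5n² - 2n - 3.
Check: h(5) = -138. ✓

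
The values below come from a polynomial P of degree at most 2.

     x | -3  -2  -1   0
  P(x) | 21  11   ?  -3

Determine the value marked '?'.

On equispaced nodes a degree-2 polynomial has vanishing third forward difference, so
  - P(-3) + 3·P(-2) - 3·P(-1) + P(0) = 0.
Substituting the known values and solving for P(-1):
  -3·P(-1) = -9
  P(-1) = 3.

3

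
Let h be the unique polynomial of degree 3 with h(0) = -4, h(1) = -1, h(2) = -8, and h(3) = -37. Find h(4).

Using the Lagrange interpolation formula with nodes 0, 1, 2, 3:
  L_0(u) = (u - 1)(u - 2)(u - 3) / -6
  L_1(u) = u(u - 2)(u - 3) / 2
  L_2(u) = u(u - 1)(u - 3) / -2
  L_3(u) = u(u - 1)(u - 2) / 6
Then h(u) = -4·L_0(u) - 1·L_1(u) - 8·L_2(u) - 37·L_3(u).
Expanding and collecting terms gives h(u) = -2u^3 + u^2 + 4u - 4.
Evaluating at u = 4: h(4) = -100.

-100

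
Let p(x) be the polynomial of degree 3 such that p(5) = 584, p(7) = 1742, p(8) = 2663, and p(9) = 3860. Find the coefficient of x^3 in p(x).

6

Write p(x) = ax^3 + bx^2 + cx + d. Substituting each data point gives a linear system:
  125a + 25b + 5c + d = 584
  343a + 49b + 7c + d = 1742
  512a + 64b + 8c + d = 2663
  729a + 81b + 9c + d = 3860
Solving the system yields a = 6, b = -6, c = -3, d = -1.
So p(x) = 6x^3 - 6x^2 - 3x - 1.
The leading coefficient is 6.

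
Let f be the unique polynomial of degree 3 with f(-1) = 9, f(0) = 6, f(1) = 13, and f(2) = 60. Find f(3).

Write f(s) = as^3 + bs^2 + cs + d. Substituting each data point gives a linear system:
  -a + b - c + d = 9
  d = 6
  a + b + c + d = 13
  8a + 4b + 2c + d = 60
Solving the system yields a = 5, b = 5, c = -3, d = 6.
So f(s) = 5s^3 + 5s^2 - 3s + 6.
Then f(3) = 177.

177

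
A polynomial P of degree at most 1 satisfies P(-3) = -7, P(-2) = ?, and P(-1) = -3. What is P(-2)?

The 2 known points determine the degree-1 polynomial uniquely.
Write P(x) = ax + b. Substituting each data point gives a linear system:
  -3a + b = -7
  -a + b = -3
Solving the system yields a = 2, b = -1.
So P(x) = 2x - 1.
Then P(-2) = -5.

-5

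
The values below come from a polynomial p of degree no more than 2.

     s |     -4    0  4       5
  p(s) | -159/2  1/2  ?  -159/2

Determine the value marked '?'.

The 3 known points determine the degree-2 polynomial uniquely.
Write p(s) = as^2 + bs + c. Substituting each data point gives a linear system:
  16a - 4b + c = -159/2
  c = 1/2
  25a + 5b + c = -159/2
Solving the system yields a = -4, b = 4, c = 1/2.
So p(s) = -4s^2 + 4s + 1/2.
Then p(4) = -95/2.

-95/2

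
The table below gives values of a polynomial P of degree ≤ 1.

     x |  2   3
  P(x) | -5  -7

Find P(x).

Write P(x) = ax + b. Substituting each data point gives a linear system:
  2a + b = -5
  3a + b = -7
Solving the system yields a = -2, b = -1.
So P(x) = -2x - 1.
Check: P(3) = -7. ✓

P(x) = -2x - 1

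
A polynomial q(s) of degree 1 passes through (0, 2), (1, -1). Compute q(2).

-4

Using the Lagrange interpolation formula with nodes 0, 1:
  L_0(s) = (s - 1) / -1
  L_1(s) = s / 1
Then q(s) = 2·L_0(s) - 1·L_1(s).
Expanding and collecting terms gives q(s) = -3s + 2.
Evaluating at s = 2: q(2) = -4.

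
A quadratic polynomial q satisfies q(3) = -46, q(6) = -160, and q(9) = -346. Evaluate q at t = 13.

-706

Forward differences of the values at t = 3, 6, 9:
  q  : -46  -160  -346
  Δ  : -114  -186
  Δ^2: -72
The second differences are constant, confirming degree 2.
Interpolating (Newton forward form) and evaluating at t = 13 gives q(13) = -706.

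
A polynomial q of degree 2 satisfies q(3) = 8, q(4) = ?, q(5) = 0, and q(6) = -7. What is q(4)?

The 3 known points determine the degree-2 polynomial uniquely.
Write q(x) = ax^2 + bx + c. Substituting each data point gives a linear system:
  9a + 3b + c = 8
  25a + 5b + c = 0
  36a + 6b + c = -7
Solving the system yields a = -1, b = 4, c = 5.
So q(x) = -x^2 + 4x + 5.
Then q(4) = 5.

5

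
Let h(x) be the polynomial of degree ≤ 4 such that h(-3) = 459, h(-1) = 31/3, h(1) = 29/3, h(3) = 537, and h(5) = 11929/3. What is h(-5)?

10739/3

Write h(x) = ax^4 + bx^3 + cx^2 + dx + e. Substituting each data point gives a linear system:
  81a - 27b + 9c - 3d + e = 459
  a - b + c - d + e = 31/3
  a + b + c + d + e = 29/3
  81a + 27b + 9c + 3d + e = 537
  625a + 125b + 25c + 5d + e = 11929/3
Solving the system yields a = 6, b = 5/3, c = 1, d = -2, e = 3.
So h(x) = 6x⁴ + (5/3)x³ + x² - 2x + 3.
Then h(-5) = 10739/3.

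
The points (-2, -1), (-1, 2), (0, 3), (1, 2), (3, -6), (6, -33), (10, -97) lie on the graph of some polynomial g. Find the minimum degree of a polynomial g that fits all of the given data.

Divided differences on the nodes -2, -1, 0, 1, 3, 6, 10:
  order 0: -1  2  3  2  -6  -33  -97
  order 1: 3  1  -1  -4  -9  -16
  order 2: -1  -1  -1  -1  -1
  order 3: 0  0  0  0
  order 4: 0  0  0
  order 5: 0  0
  order 6: 0
The order-2 divided differences are all -1 (nonzero) and every higher order vanishes, so the data lies on a polynomial of degree exactly 2.

2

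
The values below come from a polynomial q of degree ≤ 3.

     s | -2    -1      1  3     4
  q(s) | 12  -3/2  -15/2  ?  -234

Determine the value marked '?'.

The 4 known points determine the degree-3 polynomial uniquely.
Write q(s) = as^3 + bs^2 + cs + d. Substituting each data point gives a linear system:
  -8a + 4b - 2c + d = 12
  -a + b - c + d = -3/2
  a + b + c + d = -15/2
  64a + 16b + 4c + d = -234
Solving the system yields a = -3, b = -5/2, c = 0, d = -2.
So q(s) = -3s^3 - (5/2)s^2 - 2.
Then q(3) = -211/2.

-211/2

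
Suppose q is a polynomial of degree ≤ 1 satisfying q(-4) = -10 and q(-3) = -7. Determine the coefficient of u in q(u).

3

Write q(u) = au + b. Substituting each data point gives a linear system:
  -4a + b = -10
  -3a + b = -7
Solving the system yields a = 3, b = 2.
So q(u) = 3u + 2.
The leading coefficient is 3.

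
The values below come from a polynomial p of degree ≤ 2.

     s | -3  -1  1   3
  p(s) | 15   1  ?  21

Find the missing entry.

3

On equispaced nodes a degree-2 polynomial has vanishing third forward difference, so
  - p(-3) + 3·p(-1) - 3·p(1) + p(3) = 0.
Substituting the known values and solving for p(1):
  -3·p(1) = -9
  p(1) = 3.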